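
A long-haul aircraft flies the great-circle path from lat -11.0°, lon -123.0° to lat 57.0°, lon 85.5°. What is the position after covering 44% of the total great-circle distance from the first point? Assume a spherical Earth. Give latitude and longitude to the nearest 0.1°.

≈ lat 42.0°, lon -145.1°

Convert each endpoint to a unit vector on the sphere (x = cos φ cos λ, y = cos φ sin λ, z = sin φ).
The central angle between the endpoints is δ = arccos(p₁·p₂) ≈ 2.252 rad (129.0°).
Interpolate at f = 0.44 with slerp weights a = sin((1−f)δ)/sin δ ≈ 1.226, b = sin(fδ)/sin δ ≈ 1.077.
p = a·p₁ + b·p₂ ≈ (-0.610, -0.425, 0.669); φ = arcsin(p_z) ≈ 42.01°, λ = atan2(p_y, p_x) ≈ -145.13°.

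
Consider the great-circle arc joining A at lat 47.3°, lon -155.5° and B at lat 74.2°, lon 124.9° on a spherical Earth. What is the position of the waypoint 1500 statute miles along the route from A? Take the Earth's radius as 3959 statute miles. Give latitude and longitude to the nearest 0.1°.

≈ lat 65.9°, lon -176.7°

Write both endpoints as unit vectors p₁, p₂ with components (cos φ cos λ, cos φ sin λ, sin φ).
The central angle between the endpoints is δ = arccos(p₁·p₂) ≈ 0.737 rad (42.2°). The total great-circle distance is δ·R ≈ 0.737 × 3959 ≈ 2918 mi, so the target fraction is f = 1500/2918 ≈ 0.514.
Interpolate at f ≈ 0.514 with slerp weights a = sin((1−f)δ)/sin δ ≈ 0.522, b = sin(fδ)/sin δ ≈ 0.550.
p = a·p₁ + b·p₂ ≈ (-0.408, -0.024, 0.913); φ = arcsin(p_z) ≈ 65.90°, λ = atan2(p_y, p_x) ≈ -176.66°.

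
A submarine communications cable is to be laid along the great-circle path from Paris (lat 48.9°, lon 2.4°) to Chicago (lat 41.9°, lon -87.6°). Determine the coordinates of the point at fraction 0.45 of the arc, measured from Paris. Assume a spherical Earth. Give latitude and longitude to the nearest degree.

Write both endpoints as unit vectors p₁, p₂ with components (cos φ cos λ, cos φ sin λ, sin φ).
The central angle between the endpoints is δ = arccos(p₁·p₂) ≈ 1.043 rad (59.8°).
Interpolate at f = 0.45 with slerp weights a = sin((1−f)δ)/sin δ ≈ 0.628, b = sin(fδ)/sin δ ≈ 0.524.
p = a·p₁ + b·p₂ ≈ (0.429, -0.372, 0.823); φ = arcsin(p_z) ≈ 55.40°, λ = atan2(p_y, p_x) ≈ -40.94°.

≈ lat 55°, lon -41°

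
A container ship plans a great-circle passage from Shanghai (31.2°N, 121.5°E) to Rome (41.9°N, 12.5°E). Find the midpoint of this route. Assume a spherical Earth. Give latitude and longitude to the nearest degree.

Write both endpoints as unit vectors p₁, p₂ with components (cos φ cos λ, cos φ sin λ, sin φ).
The central angle between the endpoints is δ = arccos(p₁·p₂) ≈ 1.432 rad (82.0°).
Interpolate at f = 1/2 with slerp weights a = sin((1−f)δ)/sin δ ≈ 0.663, b = sin(fδ)/sin δ ≈ 0.663.
p = a·p₁ + b·p₂ ≈ (0.185, 0.590, 0.786); φ = arcsin(p_z) ≈ 51.80°, λ = atan2(p_y, p_x) ≈ 72.56°.

≈ (52°N, 73°E)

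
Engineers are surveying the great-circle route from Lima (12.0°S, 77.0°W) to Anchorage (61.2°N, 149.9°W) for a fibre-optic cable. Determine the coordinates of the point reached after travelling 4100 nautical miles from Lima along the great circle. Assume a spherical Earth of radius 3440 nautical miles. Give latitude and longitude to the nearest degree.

≈ 47°N, 116°W

Convert each endpoint to a unit vector on the sphere (x = cos φ cos λ, y = cos φ sin λ, z = sin φ).
The central angle between the endpoints is δ = arccos(p₁·p₂) ≈ 1.614 rad (92.5°). The total great-circle distance is δ·R ≈ 1.614 × 3440 ≈ 5554 nmi, so the target fraction is f = 4100/5554 ≈ 0.738.
Interpolate at f ≈ 0.738 with slerp weights a = sin((1−f)δ)/sin δ ≈ 0.411, b = sin(fδ)/sin δ ≈ 0.930.
p = a·p₁ + b·p₂ ≈ (-0.297, -0.616, 0.730); φ = arcsin(p_z) ≈ 46.85°, λ = atan2(p_y, p_x) ≈ -115.76°.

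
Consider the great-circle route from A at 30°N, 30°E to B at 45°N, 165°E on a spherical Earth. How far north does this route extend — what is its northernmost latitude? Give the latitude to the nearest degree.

The great circle lies in the plane with unit normal n̂ = (p₁ × p₂)/|p₁ × p₂|.
Here n̂_z ≈ +0.434; the vertex latitude is φ_max = arccos|n̂_z| ≈ 64.3°.
Check via Clairaut: cos φ_max = |cos φ₁| · sin C = cos(30.0°)·sin(30.1°) ≈ 0.434, again giving ≈ 64.3°.

≈ 64°N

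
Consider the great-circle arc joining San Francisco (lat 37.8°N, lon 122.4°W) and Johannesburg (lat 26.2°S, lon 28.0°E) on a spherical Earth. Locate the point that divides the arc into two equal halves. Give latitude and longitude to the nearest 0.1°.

≈ lat 21.1°N, lon 33.7°W

Convert each endpoint to a unit vector on the sphere (x = cos φ cos λ, y = cos φ sin λ, z = sin φ).
The central angle between the endpoints is δ = arccos(p₁·p₂) ≈ 2.662 rad (152.5°).
Interpolate at f = 1/2 with slerp weights a = sin((1−f)δ)/sin δ ≈ 2.104, b = sin(fδ)/sin δ ≈ 2.104.
p = a·p₁ + b·p₂ ≈ (0.776, -0.517, 0.361); φ = arcsin(p_z) ≈ 21.14°, λ = atan2(p_y, p_x) ≈ -33.69°.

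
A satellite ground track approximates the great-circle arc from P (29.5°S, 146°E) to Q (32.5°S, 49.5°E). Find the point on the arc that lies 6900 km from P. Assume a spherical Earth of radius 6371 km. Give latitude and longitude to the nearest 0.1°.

Write both endpoints as unit vectors p₁, p₂ with components (cos φ cos λ, cos φ sin λ, sin φ).
The central angle between the endpoints is δ = arccos(p₁·p₂) ≈ 1.388 rad (79.5°). The total great-circle distance is δ·R ≈ 1.388 × 6371 ≈ 8845 km, so the target fraction is f = 6900/8845 ≈ 0.780.
Interpolate at f ≈ 0.780 with slerp weights a = sin((1−f)δ)/sin δ ≈ 0.306, b = sin(fδ)/sin δ ≈ 0.898.
p = a·p₁ + b·p₂ ≈ (0.272, 0.725, -0.633); φ = arcsin(p_z) ≈ -39.28°, λ = atan2(p_y, p_x) ≈ 69.47°.

≈ (39.3°S, 69.5°E)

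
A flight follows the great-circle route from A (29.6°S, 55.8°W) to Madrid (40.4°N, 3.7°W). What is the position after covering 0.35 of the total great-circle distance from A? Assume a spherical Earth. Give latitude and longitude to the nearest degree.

≈ (5°S, 38°W)

From cos δ = sin φ₁ sin φ₂ + cos φ₁ cos φ₂ cos Δλ, the central angle is δ ≈ 1.484 rad (85.0°).
Interpolate at f = 0.35 with slerp weights a = sin((1−f)δ)/sin δ ≈ 0.825, b = sin(fδ)/sin δ ≈ 0.498.
p = a·p₁ + b·p₂ ≈ (0.782, -0.618, -0.085); φ = arcsin(p_z) ≈ -4.85°, λ = atan2(p_y, p_x) ≈ -38.31°.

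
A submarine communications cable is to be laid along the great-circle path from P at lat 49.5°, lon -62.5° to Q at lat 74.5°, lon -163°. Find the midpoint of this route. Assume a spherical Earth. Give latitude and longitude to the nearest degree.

The haversine formula gives a central angle δ ≈ 0.794 rad (45.5°) between the endpoints.
Interpolate at f = 1/2 with slerp weights a = sin((1−f)δ)/sin δ ≈ 0.542, b = sin(fδ)/sin δ ≈ 0.542.
p = a·p₁ + b·p₂ ≈ (0.024, -0.355, 0.935); φ = arcsin(p_z) ≈ 69.18°, λ = atan2(p_y, p_x) ≈ -86.12°.

≈ lat 69°, lon -86°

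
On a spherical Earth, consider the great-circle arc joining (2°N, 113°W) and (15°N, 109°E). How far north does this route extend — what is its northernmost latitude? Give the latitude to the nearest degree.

≈ 24°N

The great circle lies in the plane with unit normal n̂ = (p₁ × p₂)/|p₁ × p₂|.
Here n̂_z ≈ -0.915; the vertex latitude is φ_max = arccos|n̂_z| ≈ 23.8°.
Check via Clairaut: cos φ_max = |cos φ₁| · sin C = cos(2.0°)·sin(66.3°) ≈ 0.915, again giving ≈ 23.8°.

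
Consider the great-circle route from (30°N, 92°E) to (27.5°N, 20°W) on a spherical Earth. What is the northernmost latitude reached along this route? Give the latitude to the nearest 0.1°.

≈ 44.5°N

The great circle lies in the plane with unit normal n̂ = (p₁ × p₂)/|p₁ × p₂|.
Here n̂_z ≈ -0.713; the vertex latitude is φ_max = arccos|n̂_z| ≈ 44.5°.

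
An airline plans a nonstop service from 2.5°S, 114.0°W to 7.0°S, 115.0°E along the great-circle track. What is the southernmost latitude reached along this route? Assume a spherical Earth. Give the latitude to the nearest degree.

The great circle lies in the plane with unit normal n̂ = (p₁ × p₂)/|p₁ × p₂|.
Here n̂_z ≈ -0.980; the vertex latitude is φ_max = arccos|n̂_z| ≈ 11.6°.
Check via Clairaut: cos φ_max = |cos φ₁| · sin C = cos(2.5°)·sin(101.3°) ≈ 0.980, again giving ≈ 11.6°.

≈ 12°S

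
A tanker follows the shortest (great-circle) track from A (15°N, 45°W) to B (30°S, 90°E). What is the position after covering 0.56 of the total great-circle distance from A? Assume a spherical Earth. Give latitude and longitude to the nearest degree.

≈ (22°S, 23°E)

Write both endpoints as unit vectors p₁, p₂ with components (cos φ cos λ, cos φ sin λ, sin φ).
The central angle between the endpoints is δ = arccos(p₁·p₂) ≈ 2.376 rad (136.1°).
Interpolate at f = 0.56 with slerp weights a = sin((1−f)δ)/sin δ ≈ 1.248, b = sin(fδ)/sin δ ≈ 1.401.
p = a·p₁ + b·p₂ ≈ (0.853, 0.361, -0.378); φ = arcsin(p_z) ≈ -22.19°, λ = atan2(p_y, p_x) ≈ 22.95°.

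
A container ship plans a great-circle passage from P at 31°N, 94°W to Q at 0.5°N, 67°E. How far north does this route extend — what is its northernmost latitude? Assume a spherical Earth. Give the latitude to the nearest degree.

≈ 62°N

The great circle lies in the plane with unit normal n̂ = (p₁ × p₂)/|p₁ × p₂|.
Here n̂_z ≈ +0.471; the vertex latitude is φ_max = arccos|n̂_z| ≈ 61.9°.
Check via Clairaut: cos φ_max = |cos φ₁| · sin C = cos(31.0°)·sin(33.4°) ≈ 0.471, again giving ≈ 61.9°.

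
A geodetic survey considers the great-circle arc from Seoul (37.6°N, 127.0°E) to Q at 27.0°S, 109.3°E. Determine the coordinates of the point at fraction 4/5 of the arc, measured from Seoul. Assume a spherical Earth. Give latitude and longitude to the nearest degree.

≈ 14°S, 113°E

Convert each endpoint to a unit vector on the sphere (x = cos φ cos λ, y = cos φ sin λ, z = sin φ).
The central angle between the endpoints is δ = arccos(p₁·p₂) ≈ 1.164 rad (66.7°).
Interpolate at f = 4/5 with slerp weights a = sin((1−f)δ)/sin δ ≈ 0.251, b = sin(fδ)/sin δ ≈ 0.874.
p = a·p₁ + b·p₂ ≈ (-0.377, 0.894, -0.243); φ = arcsin(p_z) ≈ -14.08°, λ = atan2(p_y, p_x) ≈ 112.88°.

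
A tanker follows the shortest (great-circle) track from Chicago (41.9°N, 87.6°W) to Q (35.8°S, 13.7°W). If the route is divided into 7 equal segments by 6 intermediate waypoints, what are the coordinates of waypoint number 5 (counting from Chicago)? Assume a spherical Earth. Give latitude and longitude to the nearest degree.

≈ (14°S, 35°W)

The haversine formula gives a central angle δ ≈ 1.796 rad (102.9°) between the endpoints.
Interpolate at f = 5/7 with slerp weights a = sin((1−f)δ)/sin δ ≈ 0.504, b = sin(fδ)/sin δ ≈ 0.984.
p = a·p₁ + b·p₂ ≈ (0.791, -0.563, -0.239); φ = arcsin(p_z) ≈ -13.83°, λ = atan2(p_y, p_x) ≈ -35.47°.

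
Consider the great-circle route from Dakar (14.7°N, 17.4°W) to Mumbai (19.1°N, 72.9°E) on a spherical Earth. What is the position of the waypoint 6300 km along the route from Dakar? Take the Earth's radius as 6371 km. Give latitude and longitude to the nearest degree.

≈ (23°N, 42°E)

Write both endpoints as unit vectors p₁, p₂ with components (cos φ cos λ, cos φ sin λ, sin φ).
The central angle between the endpoints is δ = arccos(p₁·p₂) ≈ 1.492 rad (85.5°). The total great-circle distance is δ·R ≈ 1.492 × 6371 ≈ 9509 km, so the target fraction is f = 6300/9509 ≈ 0.663.
Interpolate at f ≈ 0.663 with slerp weights a = sin((1−f)δ)/sin δ ≈ 0.484, b = sin(fδ)/sin δ ≈ 0.838.
p = a·p₁ + b·p₂ ≈ (0.680, 0.617, 0.397); φ = arcsin(p_z) ≈ 23.39°, λ = atan2(p_y, p_x) ≈ 42.23°.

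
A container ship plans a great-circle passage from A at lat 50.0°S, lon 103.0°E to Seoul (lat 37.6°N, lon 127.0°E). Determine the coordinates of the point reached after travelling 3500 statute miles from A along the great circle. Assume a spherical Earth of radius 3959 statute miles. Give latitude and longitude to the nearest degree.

Convert each endpoint to a unit vector on the sphere (x = cos φ cos λ, y = cos φ sin λ, z = sin φ).
The central angle between the endpoints is δ = arccos(p₁·p₂) ≈ 1.573 rad (90.1°). The total great-circle distance is δ·R ≈ 1.573 × 3959 ≈ 6227 mi, so the target fraction is f = 3500/6227 ≈ 0.562.
Interpolate at f ≈ 0.562 with slerp weights a = sin((1−f)δ)/sin δ ≈ 0.636, b = sin(fδ)/sin δ ≈ 0.773.
p = a·p₁ + b·p₂ ≈ (-0.461, 0.887, -0.015); φ = arcsin(p_z) ≈ -0.87°, λ = atan2(p_y, p_x) ≈ 117.43°.

≈ lat 1°S, lon 117°E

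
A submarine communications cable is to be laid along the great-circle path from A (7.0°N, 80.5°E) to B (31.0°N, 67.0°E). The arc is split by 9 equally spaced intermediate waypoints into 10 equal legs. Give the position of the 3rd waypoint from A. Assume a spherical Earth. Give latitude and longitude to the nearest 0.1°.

Write both endpoints as unit vectors p₁, p₂ with components (cos φ cos λ, cos φ sin λ, sin φ).
The central angle between the endpoints is δ = arccos(p₁·p₂) ≈ 0.473 rad (27.1°).
Interpolate at f = 3/10 with slerp weights a = sin((1−f)δ)/sin δ ≈ 0.714, b = sin(fδ)/sin δ ≈ 0.310.
p = a·p₁ + b·p₂ ≈ (0.221, 0.944, 0.247); φ = arcsin(p_z) ≈ 14.29°, λ = atan2(p_y, p_x) ≈ 76.82°.

≈ (14.3°N, 76.8°E)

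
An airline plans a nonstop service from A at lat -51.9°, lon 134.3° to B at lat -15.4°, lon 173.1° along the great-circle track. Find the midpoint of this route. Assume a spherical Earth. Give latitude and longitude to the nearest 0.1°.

Convert each endpoint to a unit vector on the sphere (x = cos φ cos λ, y = cos φ sin λ, z = sin φ).
The central angle between the endpoints is δ = arccos(p₁·p₂) ≈ 0.833 rad (47.7°).
Interpolate at f = 1/2 with slerp weights a = sin((1−f)δ)/sin δ ≈ 0.547, b = sin(fδ)/sin δ ≈ 0.547.
p = a·p₁ + b·p₂ ≈ (-0.759, 0.305, -0.575); φ = arcsin(p_z) ≈ -35.13°, λ = atan2(p_y, p_x) ≈ 158.12°.

≈ lat -35.1°, lon 158.1°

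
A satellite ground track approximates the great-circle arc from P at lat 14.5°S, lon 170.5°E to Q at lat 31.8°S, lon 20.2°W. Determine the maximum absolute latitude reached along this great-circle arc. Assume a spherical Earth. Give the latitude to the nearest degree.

≈ 78°S

The great circle lies in the plane with unit normal n̂ = (p₁ × p₂)/|p₁ × p₂|.
Here n̂_z ≈ +0.207; the vertex latitude is φ_max = arccos|n̂_z| ≈ 78.0°.
Check via Clairaut: cos φ_max = |cos φ₁| · sin C = cos(14.5°)·sin(167.6°) ≈ 0.207, again giving ≈ 78.0°.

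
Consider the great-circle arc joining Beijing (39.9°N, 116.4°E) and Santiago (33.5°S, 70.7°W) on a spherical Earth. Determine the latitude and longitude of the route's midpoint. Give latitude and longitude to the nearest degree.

The haversine formula gives a central angle δ ≈ 2.992 rad (171.4°) between the endpoints.
Interpolate at f = 1/2 with slerp weights a = sin((1−f)δ)/sin δ ≈ 6.700, b = sin(fδ)/sin δ ≈ 6.700.
p = a·p₁ + b·p₂ ≈ (-0.439, -0.669, 0.600); φ = arcsin(p_z) ≈ 36.85°, λ = atan2(p_y, p_x) ≈ -123.26°.

≈ (37°N, 123°W)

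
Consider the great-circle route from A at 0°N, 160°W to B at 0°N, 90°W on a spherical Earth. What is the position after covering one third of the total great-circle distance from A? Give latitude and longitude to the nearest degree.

≈ 0°N, 137°W

From cos δ = sin φ₁ sin φ₂ + cos φ₁ cos φ₂ cos Δλ, the central angle is δ ≈ 1.222 rad (70.0°).
Interpolate at f = 1/3 with slerp weights a = sin((1−f)δ)/sin δ ≈ 0.774, b = sin(fδ)/sin δ ≈ 0.421.
p = a·p₁ + b·p₂ ≈ (-0.727, -0.686, 0.000); φ = arcsin(p_z) ≈ 0.00°, λ = atan2(p_y, p_x) ≈ -136.67°.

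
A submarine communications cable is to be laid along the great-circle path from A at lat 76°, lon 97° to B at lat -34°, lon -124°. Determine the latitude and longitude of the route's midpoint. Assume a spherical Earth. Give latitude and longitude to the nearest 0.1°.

Write both endpoints as unit vectors p₁, p₂ with components (cos φ cos λ, cos φ sin λ, sin φ).
The central angle between the endpoints is δ = arccos(p₁·p₂) ≈ 2.338 rad (133.9°).
Interpolate at f = 1/2 with slerp weights a = sin((1−f)δ)/sin δ ≈ 1.278, b = sin(fδ)/sin δ ≈ 1.278.
p = a·p₁ + b·p₂ ≈ (-0.630, -0.572, 0.525); φ = arcsin(p_z) ≈ 31.70°, λ = atan2(p_y, p_x) ≈ -137.79°.

≈ lat 31.7°, lon -137.8°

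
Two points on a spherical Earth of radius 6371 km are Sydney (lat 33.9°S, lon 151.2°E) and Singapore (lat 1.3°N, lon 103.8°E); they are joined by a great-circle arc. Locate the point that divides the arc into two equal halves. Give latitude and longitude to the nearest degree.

≈ lat 18°S, lon 125°E

Convert each endpoint to a unit vector on the sphere (x = cos φ cos λ, y = cos φ sin λ, z = sin φ).
The central angle between the endpoints is δ = arccos(p₁·p₂) ≈ 0.990 rad (56.7°).
Interpolate at f = 1/2 with slerp weights a = sin((1−f)δ)/sin δ ≈ 0.568, b = sin(fδ)/sin δ ≈ 0.568.
p = a·p₁ + b·p₂ ≈ (-0.549, 0.779, -0.304); φ = arcsin(p_z) ≈ -17.70°, λ = atan2(p_y, p_x) ≈ 125.17°.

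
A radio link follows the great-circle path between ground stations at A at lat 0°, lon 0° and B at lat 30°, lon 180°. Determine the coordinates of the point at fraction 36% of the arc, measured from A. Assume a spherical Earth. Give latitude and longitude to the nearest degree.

≈ lat 54°, lon 0°

The haversine formula gives a central angle δ ≈ 2.618 rad (150.0°) between the endpoints.
Interpolate at f = 0.36 with slerp weights a = sin((1−f)δ)/sin δ ≈ 1.989, b = sin(fδ)/sin δ ≈ 1.618.
p = a·p₁ + b·p₂ ≈ (0.588, -0.000, 0.809); φ = arcsin(p_z) ≈ 54.00°, λ = atan2(p_y, p_x) ≈ -0.00°.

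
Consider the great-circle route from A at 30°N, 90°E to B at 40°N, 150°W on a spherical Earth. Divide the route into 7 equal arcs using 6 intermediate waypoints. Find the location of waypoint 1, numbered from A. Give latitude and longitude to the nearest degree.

From cos δ = sin φ₁ sin φ₂ + cos φ₁ cos φ₂ cos Δλ, the central angle is δ ≈ 1.581 rad (90.6°).
Interpolate at f = 1/7 with slerp weights a = sin((1−f)δ)/sin δ ≈ 0.977, b = sin(fδ)/sin δ ≈ 0.224.
p = a·p₁ + b·p₂ ≈ (-0.149, 0.760, 0.632); φ = arcsin(p_z) ≈ 39.23°, λ = atan2(p_y, p_x) ≈ 101.06°.

≈ 39°N, 101°E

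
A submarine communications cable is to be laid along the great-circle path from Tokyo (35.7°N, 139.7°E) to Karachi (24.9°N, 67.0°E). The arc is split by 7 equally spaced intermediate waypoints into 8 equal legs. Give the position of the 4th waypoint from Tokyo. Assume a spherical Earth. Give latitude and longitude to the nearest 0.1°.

Write both endpoints as unit vectors p₁, p₂ with components (cos φ cos λ, cos φ sin λ, sin φ).
The central angle between the endpoints is δ = arccos(p₁·p₂) ≈ 1.087 rad (62.3°).
Interpolate at f = 4/8 with slerp weights a = sin((1−f)δ)/sin δ ≈ 0.584, b = sin(fδ)/sin δ ≈ 0.584.
p = a·p₁ + b·p₂ ≈ (-0.155, 0.795, 0.587); φ = arcsin(p_z) ≈ 35.94°, λ = atan2(p_y, p_x) ≈ 101.02°.

≈ 35.9°N, 101.0°E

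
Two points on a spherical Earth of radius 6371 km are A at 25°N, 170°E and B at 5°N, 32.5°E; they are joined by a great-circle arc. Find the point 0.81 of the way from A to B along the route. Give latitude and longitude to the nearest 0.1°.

From cos δ = sin φ₁ sin φ₂ + cos φ₁ cos φ₂ cos Δλ, the central angle is δ ≈ 2.251 rad (129.0°).
Interpolate at f = 0.81 with slerp weights a = sin((1−f)δ)/sin δ ≈ 0.533, b = sin(fδ)/sin δ ≈ 1.245.
p = a·p₁ + b·p₂ ≈ (0.570, 0.751, 0.334); φ = arcsin(p_z) ≈ 19.51°, λ = atan2(p_y, p_x) ≈ 52.77°.

≈ 19.5°N, 52.8°E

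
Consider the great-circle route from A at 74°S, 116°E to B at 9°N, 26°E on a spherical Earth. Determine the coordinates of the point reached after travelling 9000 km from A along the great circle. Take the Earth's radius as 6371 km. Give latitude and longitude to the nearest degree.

≈ 8°S, 31°E

Write both endpoints as unit vectors p₁, p₂ with components (cos φ cos λ, cos φ sin λ, sin φ).
The central angle between the endpoints is δ = arccos(p₁·p₂) ≈ 1.722 rad (98.6°). The total great-circle distance is δ·R ≈ 1.722 × 6371 ≈ 10969 km, so the target fraction is f = 9000/10969 ≈ 0.820.
Interpolate at f ≈ 0.820 with slerp weights a = sin((1−f)δ)/sin δ ≈ 0.308, b = sin(fδ)/sin δ ≈ 0.999.
p = a·p₁ + b·p₂ ≈ (0.850, 0.509, -0.140); φ = arcsin(p_z) ≈ -8.02°, λ = atan2(p_y, p_x) ≈ 30.91°.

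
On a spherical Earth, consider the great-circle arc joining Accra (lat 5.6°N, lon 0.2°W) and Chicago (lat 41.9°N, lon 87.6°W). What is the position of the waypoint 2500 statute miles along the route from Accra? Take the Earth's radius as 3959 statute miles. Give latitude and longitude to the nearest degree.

From cos δ = sin φ₁ sin φ₂ + cos φ₁ cos φ₂ cos Δλ, the central angle is δ ≈ 1.472 rad (84.3°). The total great-circle distance is δ·R ≈ 1.472 × 3959 ≈ 5827 mi, so the target fraction is f = 2500/5827 ≈ 0.429.
Interpolate at f ≈ 0.429 with slerp weights a = sin((1−f)δ)/sin δ ≈ 0.749, b = sin(fδ)/sin δ ≈ 0.593.
p = a·p₁ + b·p₂ ≈ (0.763, -0.444, 0.469); φ = arcsin(p_z) ≈ 27.98°, λ = atan2(p_y, p_x) ≈ -30.17°.

≈ lat 28°N, lon 30°W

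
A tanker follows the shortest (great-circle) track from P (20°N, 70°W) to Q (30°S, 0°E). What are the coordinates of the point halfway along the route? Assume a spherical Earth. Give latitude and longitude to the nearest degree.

≈ (6°S, 37°W)

Write both endpoints as unit vectors p₁, p₂ with components (cos φ cos λ, cos φ sin λ, sin φ).
The central angle between the endpoints is δ = arccos(p₁·p₂) ≈ 1.463 rad (83.8°).
Interpolate at f = 1/2 with slerp weights a = sin((1−f)δ)/sin δ ≈ 0.672, b = sin(fδ)/sin δ ≈ 0.672.
p = a·p₁ + b·p₂ ≈ (0.798, -0.593, -0.106); φ = arcsin(p_z) ≈ -6.09°, λ = atan2(p_y, p_x) ≈ -36.64°.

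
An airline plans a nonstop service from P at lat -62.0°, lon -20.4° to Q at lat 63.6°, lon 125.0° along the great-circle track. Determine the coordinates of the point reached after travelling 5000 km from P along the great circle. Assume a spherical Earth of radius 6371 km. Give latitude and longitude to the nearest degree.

Write both endpoints as unit vectors p₁, p₂ with components (cos φ cos λ, cos φ sin λ, sin φ).
The central angle between the endpoints is δ = arccos(p₁·p₂) ≈ 2.868 rad (164.3°). The total great-circle distance is δ·R ≈ 2.868 × 6371 ≈ 18269 km, so the target fraction is f = 5000/18269 ≈ 0.274.
Interpolate at f ≈ 0.274 with slerp weights a = sin((1−f)δ)/sin δ ≈ 3.222, b = sin(fδ)/sin δ ≈ 2.612.
p = a·p₁ + b·p₂ ≈ (0.752, 0.424, -0.505); φ = arcsin(p_z) ≈ -30.35°, λ = atan2(p_y, p_x) ≈ 29.43°.

≈ lat -30°, lon 29°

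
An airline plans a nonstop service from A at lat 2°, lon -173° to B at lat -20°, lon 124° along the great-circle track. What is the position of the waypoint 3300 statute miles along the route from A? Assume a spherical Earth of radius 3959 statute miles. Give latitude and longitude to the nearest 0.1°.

≈ lat -15.5°, lon 142.0°

The haversine formula gives a central angle δ ≈ 1.143 rad (65.5°) between the endpoints. The total great-circle distance is δ·R ≈ 1.143 × 3959 ≈ 4527 mi, so the target fraction is f = 3300/4527 ≈ 0.729.
Interpolate at f ≈ 0.729 with slerp weights a = sin((1−f)δ)/sin δ ≈ 0.335, b = sin(fδ)/sin δ ≈ 0.813.
p = a·p₁ + b·p₂ ≈ (-0.760, 0.593, -0.267); φ = arcsin(p_z) ≈ -15.46°, λ = atan2(p_y, p_x) ≈ 142.04°.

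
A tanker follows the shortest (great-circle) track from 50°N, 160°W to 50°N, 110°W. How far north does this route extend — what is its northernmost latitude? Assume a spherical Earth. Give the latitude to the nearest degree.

The great circle lies in the plane with unit normal n̂ = (p₁ × p₂)/|p₁ × p₂|.
Here n̂_z ≈ +0.605; the vertex latitude is φ_max = arccos|n̂_z| ≈ 52.7°.
Check via Clairaut: cos φ_max = |cos φ₁| · sin C = cos(50.0°)·sin(70.3°) ≈ 0.605, again giving ≈ 52.7°.

≈ 53°N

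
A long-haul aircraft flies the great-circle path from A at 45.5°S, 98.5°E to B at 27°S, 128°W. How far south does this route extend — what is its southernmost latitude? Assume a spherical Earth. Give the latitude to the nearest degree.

≈ 63°S

The great circle lies in the plane with unit normal n̂ = (p₁ × p₂)/|p₁ × p₂|.
Here n̂_z ≈ +0.456; the vertex latitude is φ_max = arccos|n̂_z| ≈ 62.9°.
Check via Clairaut: cos φ_max = |cos φ₁| · sin C = cos(45.5°)·sin(139.5°) ≈ 0.456, again giving ≈ 62.9°.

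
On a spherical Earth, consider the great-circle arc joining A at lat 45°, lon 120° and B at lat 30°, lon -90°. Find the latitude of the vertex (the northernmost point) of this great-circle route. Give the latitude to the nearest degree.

≈ 72°

The great circle lies in the plane with unit normal n̂ = (p₁ × p₂)/|p₁ × p₂|.
Here n̂_z ≈ +0.311; the vertex latitude is φ_max = arccos|n̂_z| ≈ 71.9°.
Check via Clairaut: cos φ_max = |cos φ₁| · sin C = cos(45.0°)·sin(26.1°) ≈ 0.311, again giving ≈ 71.9°.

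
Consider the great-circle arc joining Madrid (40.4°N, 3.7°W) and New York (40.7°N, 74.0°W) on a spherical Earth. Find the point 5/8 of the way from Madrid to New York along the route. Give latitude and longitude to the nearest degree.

≈ 46°N, 48°W

Convert each endpoint to a unit vector on the sphere (x = cos φ cos λ, y = cos φ sin λ, z = sin φ).
The central angle between the endpoints is δ = arccos(p₁·p₂) ≈ 0.906 rad (51.9°).
Interpolate at f = 5/8 with slerp weights a = sin((1−f)δ)/sin δ ≈ 0.423, b = sin(fδ)/sin δ ≈ 0.682.
p = a·p₁ + b·p₂ ≈ (0.464, -0.518, 0.719); φ = arcsin(p_z) ≈ 45.96°, λ = atan2(p_y, p_x) ≈ -48.11°.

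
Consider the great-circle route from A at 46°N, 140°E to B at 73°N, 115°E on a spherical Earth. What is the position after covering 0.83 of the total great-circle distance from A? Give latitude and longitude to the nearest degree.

Write both endpoints as unit vectors p₁, p₂ with components (cos φ cos λ, cos φ sin λ, sin φ).
The central angle between the endpoints is δ = arccos(p₁·p₂) ≈ 0.512 rad (29.3°).
Interpolate at f = 0.83 with slerp weights a = sin((1−f)δ)/sin δ ≈ 0.177, b = sin(fδ)/sin δ ≈ 0.842.
p = a·p₁ + b·p₂ ≈ (-0.198, 0.302, 0.932); φ = arcsin(p_z) ≈ 68.81°, λ = atan2(p_y, p_x) ≈ 123.28°.

≈ 69°N, 123°E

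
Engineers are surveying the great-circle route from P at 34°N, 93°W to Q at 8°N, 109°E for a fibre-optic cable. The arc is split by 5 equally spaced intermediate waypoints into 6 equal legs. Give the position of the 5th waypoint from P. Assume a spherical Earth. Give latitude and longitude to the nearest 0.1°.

≈ 27.9°N, 119.5°E

The haversine formula gives a central angle δ ≈ 2.323 rad (133.1°) between the endpoints.
Interpolate at f = 5/6 with slerp weights a = sin((1−f)δ)/sin δ ≈ 0.517, b = sin(fδ)/sin δ ≈ 1.279.
p = a·p₁ + b·p₂ ≈ (-0.435, 0.770, 0.467); φ = arcsin(p_z) ≈ 27.86°, λ = atan2(p_y, p_x) ≈ 119.47°.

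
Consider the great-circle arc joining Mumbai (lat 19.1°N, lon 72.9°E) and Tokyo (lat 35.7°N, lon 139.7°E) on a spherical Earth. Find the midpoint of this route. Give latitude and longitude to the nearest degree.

≈ lat 32°N, lon 103°E

Convert each endpoint to a unit vector on the sphere (x = cos φ cos λ, y = cos φ sin λ, z = sin φ).
The central angle between the endpoints is δ = arccos(p₁·p₂) ≈ 1.055 rad (60.4°).
Interpolate at f = 1/2 with slerp weights a = sin((1−f)δ)/sin δ ≈ 0.579, b = sin(fδ)/sin δ ≈ 0.579.
p = a·p₁ + b·p₂ ≈ (-0.198, 0.827, 0.527); φ = arcsin(p_z) ≈ 31.80°, λ = atan2(p_y, p_x) ≈ 103.45°.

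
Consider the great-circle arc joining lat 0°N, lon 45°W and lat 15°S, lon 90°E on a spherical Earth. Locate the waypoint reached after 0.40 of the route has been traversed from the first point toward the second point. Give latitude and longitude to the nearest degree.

≈ lat 16°S, lon 6°E

Convert each endpoint to a unit vector on the sphere (x = cos φ cos λ, y = cos φ sin λ, z = sin φ).
The central angle between the endpoints is δ = arccos(p₁·p₂) ≈ 2.323 rad (133.1°).
Interpolate at f = 0.40 with slerp weights a = sin((1−f)δ)/sin δ ≈ 1.348, b = sin(fδ)/sin δ ≈ 1.097.
p = a·p₁ + b·p₂ ≈ (0.953, 0.106, -0.284); φ = arcsin(p_z) ≈ -16.49°, λ = atan2(p_y, p_x) ≈ 6.37°.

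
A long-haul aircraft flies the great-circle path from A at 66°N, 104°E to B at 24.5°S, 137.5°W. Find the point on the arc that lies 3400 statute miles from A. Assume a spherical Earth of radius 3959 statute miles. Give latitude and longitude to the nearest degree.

Write both endpoints as unit vectors p₁, p₂ with components (cos φ cos λ, cos φ sin λ, sin φ).
The central angle between the endpoints is δ = arccos(p₁·p₂) ≈ 2.160 rad (123.7°). The total great-circle distance is δ·R ≈ 2.160 × 3959 ≈ 8550 mi, so the target fraction is f = 3400/8550 ≈ 0.398.
Interpolate at f ≈ 0.398 with slerp weights a = sin((1−f)δ)/sin δ ≈ 1.159, b = sin(fδ)/sin δ ≈ 0.910.
p = a·p₁ + b·p₂ ≈ (-0.725, -0.102, 0.681); φ = arcsin(p_z) ≈ 42.94°, λ = atan2(p_y, p_x) ≈ -171.97°.

≈ 43°N, 172°W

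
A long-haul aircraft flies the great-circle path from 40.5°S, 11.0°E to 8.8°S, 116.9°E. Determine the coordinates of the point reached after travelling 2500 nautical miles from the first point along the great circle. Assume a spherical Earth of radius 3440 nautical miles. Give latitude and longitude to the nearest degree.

Convert each endpoint to a unit vector on the sphere (x = cos φ cos λ, y = cos φ sin λ, z = sin φ).
The central angle between the endpoints is δ = arccos(p₁·p₂) ≈ 1.678 rad (96.1°). The total great-circle distance is δ·R ≈ 1.678 × 3440 ≈ 5771 nmi, so the target fraction is f = 2500/5771 ≈ 0.433.
Interpolate at f ≈ 0.433 with slerp weights a = sin((1−f)δ)/sin δ ≈ 0.819, b = sin(fδ)/sin δ ≈ 0.668.
p = a·p₁ + b·p₂ ≈ (0.312, 0.708, -0.634); φ = arcsin(p_z) ≈ -39.33°, λ = atan2(p_y, p_x) ≈ 66.20°.

≈ 39°S, 66°E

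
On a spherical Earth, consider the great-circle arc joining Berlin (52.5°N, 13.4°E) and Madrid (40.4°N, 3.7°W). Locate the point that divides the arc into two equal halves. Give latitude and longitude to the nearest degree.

≈ (47°N, 4°E)

The haversine formula gives a central angle δ ≈ 0.293 rad (16.8°) between the endpoints.
Interpolate at f = 1/2 with slerp weights a = sin((1−f)δ)/sin δ ≈ 0.505, b = sin(fδ)/sin δ ≈ 0.505.
p = a·p₁ + b·p₂ ≈ (0.683, 0.046, 0.729); φ = arcsin(p_z) ≈ 46.77°, λ = atan2(p_y, p_x) ≈ 3.89°.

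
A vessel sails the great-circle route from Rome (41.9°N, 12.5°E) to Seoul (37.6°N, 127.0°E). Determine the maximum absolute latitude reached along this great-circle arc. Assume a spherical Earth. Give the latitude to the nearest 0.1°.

≈ 57.1°N

The great circle lies in the plane with unit normal n̂ = (p₁ × p₂)/|p₁ × p₂|.
Here n̂_z ≈ +0.544; the vertex latitude is φ_max = arccos|n̂_z| ≈ 57.1°.
Check via Clairaut: cos φ_max = |cos φ₁| · sin C = cos(41.9°)·sin(46.9°) ≈ 0.544, again giving ≈ 57.1°.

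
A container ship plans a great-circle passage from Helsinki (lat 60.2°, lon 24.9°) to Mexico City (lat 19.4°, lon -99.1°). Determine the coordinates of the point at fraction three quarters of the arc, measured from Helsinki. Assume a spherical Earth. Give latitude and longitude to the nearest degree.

≈ lat 39°, lon -88°

Write both endpoints as unit vectors p₁, p₂ with components (cos φ cos λ, cos φ sin λ, sin φ).
The central angle between the endpoints is δ = arccos(p₁·p₂) ≈ 1.545 rad (88.5°).
Interpolate at f = 3/4 with slerp weights a = sin((1−f)δ)/sin δ ≈ 0.377, b = sin(fδ)/sin δ ≈ 0.917.
p = a·p₁ + b·p₂ ≈ (0.033, -0.775, 0.631); φ = arcsin(p_z) ≈ 39.15°, λ = atan2(p_y, p_x) ≈ -87.55°.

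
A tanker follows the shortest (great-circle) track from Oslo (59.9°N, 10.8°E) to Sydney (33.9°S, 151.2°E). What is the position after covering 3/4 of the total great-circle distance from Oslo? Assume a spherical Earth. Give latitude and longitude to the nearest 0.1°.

Convert each endpoint to a unit vector on the sphere (x = cos φ cos λ, y = cos φ sin λ, z = sin φ).
The central angle between the endpoints is δ = arccos(p₁·p₂) ≈ 2.504 rad (143.4°).
Interpolate at f = 3/4 with slerp weights a = sin((1−f)δ)/sin δ ≈ 0.984, b = sin(fδ)/sin δ ≈ 1.600.
p = a·p₁ + b·p₂ ≈ (-0.680, 0.732, -0.042); φ = arcsin(p_z) ≈ -2.39°, λ = atan2(p_y, p_x) ≈ 132.86°.

≈ (2.4°S, 132.9°E)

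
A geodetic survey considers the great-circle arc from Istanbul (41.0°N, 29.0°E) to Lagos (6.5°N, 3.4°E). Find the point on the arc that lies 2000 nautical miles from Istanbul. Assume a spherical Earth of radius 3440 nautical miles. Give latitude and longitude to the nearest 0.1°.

≈ (13.5°N, 7.5°E)

The haversine formula gives a central angle δ ≈ 0.722 rad (41.4°) between the endpoints. The total great-circle distance is δ·R ≈ 0.722 × 3440 ≈ 2484 nmi, so the target fraction is f = 2000/2484 ≈ 0.805.
Interpolate at f ≈ 0.805 with slerp weights a = sin((1−f)δ)/sin δ ≈ 0.212, b = sin(fδ)/sin δ ≈ 0.831.
p = a·p₁ + b·p₂ ≈ (0.964, 0.127, 0.233); φ = arcsin(p_z) ≈ 13.48°, λ = atan2(p_y, p_x) ≈ 7.48°.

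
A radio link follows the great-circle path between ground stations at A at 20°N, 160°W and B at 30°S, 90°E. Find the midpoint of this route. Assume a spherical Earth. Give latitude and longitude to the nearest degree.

Write both endpoints as unit vectors p₁, p₂ with components (cos φ cos λ, cos φ sin λ, sin φ).
The central angle between the endpoints is δ = arccos(p₁·p₂) ≈ 2.037 rad (116.7°).
Interpolate at f = 1/2 with slerp weights a = sin((1−f)δ)/sin δ ≈ 0.953, b = sin(fδ)/sin δ ≈ 0.953.
p = a·p₁ + b·p₂ ≈ (-0.841, 0.519, -0.151); φ = arcsin(p_z) ≈ -8.66°, λ = atan2(p_y, p_x) ≈ 148.33°.

≈ 9°S, 148°E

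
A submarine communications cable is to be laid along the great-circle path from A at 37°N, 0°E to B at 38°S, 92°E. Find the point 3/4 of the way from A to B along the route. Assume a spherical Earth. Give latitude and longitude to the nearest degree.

From cos δ = sin φ₁ sin φ₂ + cos φ₁ cos φ₂ cos Δλ, the central angle is δ ≈ 1.974 rad (113.1°).
Interpolate at f = 3/4 with slerp weights a = sin((1−f)δ)/sin δ ≈ 0.515, b = sin(fδ)/sin δ ≈ 1.083.
p = a·p₁ + b·p₂ ≈ (0.382, 0.853, -0.357); φ = arcsin(p_z) ≈ -20.90°, λ = atan2(p_y, p_x) ≈ 65.89°.

≈ 21°S, 66°E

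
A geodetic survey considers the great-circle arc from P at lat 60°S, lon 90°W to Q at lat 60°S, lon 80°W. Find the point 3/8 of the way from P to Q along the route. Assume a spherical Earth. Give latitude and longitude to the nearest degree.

≈ lat 60°S, lon 86°W

Convert each endpoint to a unit vector on the sphere (x = cos φ cos λ, y = cos φ sin λ, z = sin φ).
The central angle between the endpoints is δ = arccos(p₁·p₂) ≈ 0.087 rad (5.0°).
Interpolate at f = 3/8 with slerp weights a = sin((1−f)δ)/sin δ ≈ 0.625, b = sin(fδ)/sin δ ≈ 0.375.
p = a·p₁ + b·p₂ ≈ (0.033, -0.498, -0.867); φ = arcsin(p_z) ≈ -60.09°, λ = atan2(p_y, p_x) ≈ -86.25°.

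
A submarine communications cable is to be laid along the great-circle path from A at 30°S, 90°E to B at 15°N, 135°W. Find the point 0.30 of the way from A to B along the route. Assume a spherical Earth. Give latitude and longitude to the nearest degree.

≈ 28°S, 137°E

Convert each endpoint to a unit vector on the sphere (x = cos φ cos λ, y = cos φ sin λ, z = sin φ).
The central angle between the endpoints is δ = arccos(p₁·p₂) ≈ 2.376 rad (136.1°).
Interpolate at f = 0.30 with slerp weights a = sin((1−f)δ)/sin δ ≈ 1.437, b = sin(fδ)/sin δ ≈ 0.944.
p = a·p₁ + b·p₂ ≈ (-0.644, 0.600, -0.474); φ = arcsin(p_z) ≈ -28.31°, λ = atan2(p_y, p_x) ≈ 137.06°.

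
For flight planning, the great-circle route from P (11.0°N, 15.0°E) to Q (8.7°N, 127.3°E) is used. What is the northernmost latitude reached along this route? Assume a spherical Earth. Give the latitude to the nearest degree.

≈ 17°N

The great circle lies in the plane with unit normal n̂ = (p₁ × p₂)/|p₁ × p₂|.
Here n̂_z ≈ +0.954; the vertex latitude is φ_max = arccos|n̂_z| ≈ 17.4°.
Check via Clairaut: cos φ_max = |cos φ₁| · sin C = cos(11.0°)·sin(76.5°) ≈ 0.954, again giving ≈ 17.4°.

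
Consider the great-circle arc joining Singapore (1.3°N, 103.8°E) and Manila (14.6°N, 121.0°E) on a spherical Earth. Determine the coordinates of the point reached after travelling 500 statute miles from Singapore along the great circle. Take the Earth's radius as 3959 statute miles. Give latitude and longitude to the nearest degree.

≈ 6°N, 109°E

Write both endpoints as unit vectors p₁, p₂ with components (cos φ cos λ, cos φ sin λ, sin φ).
The central angle between the endpoints is δ = arccos(p₁·p₂) ≈ 0.377 rad (21.6°). The total great-circle distance is δ·R ≈ 0.377 × 3959 ≈ 1491 mi, so the target fraction is f = 500/1491 ≈ 0.335.
Interpolate at f ≈ 0.335 with slerp weights a = sin((1−f)δ)/sin δ ≈ 0.674, b = sin(fδ)/sin δ ≈ 0.342.
p = a·p₁ + b·p₂ ≈ (-0.331, 0.938, 0.102); φ = arcsin(p_z) ≈ 5.83°, λ = atan2(p_y, p_x) ≈ 109.45°.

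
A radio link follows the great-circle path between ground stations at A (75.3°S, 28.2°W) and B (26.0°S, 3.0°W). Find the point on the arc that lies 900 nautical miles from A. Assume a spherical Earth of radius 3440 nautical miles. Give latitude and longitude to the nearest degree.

The haversine formula gives a central angle δ ≈ 0.889 rad (50.9°) between the endpoints. The total great-circle distance is δ·R ≈ 0.889 × 3440 ≈ 3057 nmi, so the target fraction is f = 900/3057 ≈ 0.294.
Interpolate at f ≈ 0.294 with slerp weights a = sin((1−f)δ)/sin δ ≈ 0.756, b = sin(fδ)/sin δ ≈ 0.333.
p = a·p₁ + b·p₂ ≈ (0.468, -0.106, -0.877); φ = arcsin(p_z) ≈ -61.31°, λ = atan2(p_y, p_x) ≈ -12.80°.

≈ (61°S, 13°W)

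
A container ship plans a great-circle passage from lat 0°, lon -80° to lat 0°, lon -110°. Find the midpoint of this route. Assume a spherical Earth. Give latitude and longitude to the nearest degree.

≈ lat 0°, lon -95°

The haversine formula gives a central angle δ ≈ 0.524 rad (30.0°) between the endpoints.
Interpolate at f = 1/2 with slerp weights a = sin((1−f)δ)/sin δ ≈ 0.518, b = sin(fδ)/sin δ ≈ 0.518.
p = a·p₁ + b·p₂ ≈ (-0.087, -0.996, 0.000); φ = arcsin(p_z) ≈ 0.00°, λ = atan2(p_y, p_x) ≈ -95.00°.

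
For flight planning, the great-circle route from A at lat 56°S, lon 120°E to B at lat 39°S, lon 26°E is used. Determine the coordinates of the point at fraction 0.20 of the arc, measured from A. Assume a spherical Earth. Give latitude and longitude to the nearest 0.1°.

From cos δ = sin φ₁ sin φ₂ + cos φ₁ cos φ₂ cos Δλ, the central angle is δ ≈ 1.057 rad (60.6°).
Interpolate at f = 0.20 with slerp weights a = sin((1−f)δ)/sin δ ≈ 0.859, b = sin(fδ)/sin δ ≈ 0.241.
p = a·p₁ + b·p₂ ≈ (-0.072, 0.498, -0.864); φ = arcsin(p_z) ≈ -59.77°, λ = atan2(p_y, p_x) ≈ 98.22°.

≈ lat 59.8°S, lon 98.2°E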